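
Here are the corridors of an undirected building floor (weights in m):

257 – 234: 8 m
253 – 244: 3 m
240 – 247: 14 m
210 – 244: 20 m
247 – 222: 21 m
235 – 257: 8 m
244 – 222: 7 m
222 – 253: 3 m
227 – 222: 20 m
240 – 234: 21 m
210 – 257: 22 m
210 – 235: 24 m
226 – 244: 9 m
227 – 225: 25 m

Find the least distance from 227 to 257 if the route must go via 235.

Best 227 to 235: 227 → 222 → 253 → 244 → 210 → 235 costing 70
Shortest 235→257: 235 → 257 = 8
Total via 235: 70 + 8 = 78 m.

78 m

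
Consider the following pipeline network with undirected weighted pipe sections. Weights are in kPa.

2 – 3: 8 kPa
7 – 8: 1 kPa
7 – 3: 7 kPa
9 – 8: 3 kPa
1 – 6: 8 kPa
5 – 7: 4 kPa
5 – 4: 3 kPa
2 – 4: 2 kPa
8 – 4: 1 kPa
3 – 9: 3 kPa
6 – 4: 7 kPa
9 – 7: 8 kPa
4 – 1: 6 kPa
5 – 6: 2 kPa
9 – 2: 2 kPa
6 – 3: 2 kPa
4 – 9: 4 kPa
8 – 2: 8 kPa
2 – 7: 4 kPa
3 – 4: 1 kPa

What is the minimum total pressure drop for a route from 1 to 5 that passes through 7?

12 kPa

Shortest 1→7: 1 → 4 → 8 → 7 = 8
Best 7 to 5: 7 → 5 costing 4
Total via 7: 8 + 4 = 12 kPa.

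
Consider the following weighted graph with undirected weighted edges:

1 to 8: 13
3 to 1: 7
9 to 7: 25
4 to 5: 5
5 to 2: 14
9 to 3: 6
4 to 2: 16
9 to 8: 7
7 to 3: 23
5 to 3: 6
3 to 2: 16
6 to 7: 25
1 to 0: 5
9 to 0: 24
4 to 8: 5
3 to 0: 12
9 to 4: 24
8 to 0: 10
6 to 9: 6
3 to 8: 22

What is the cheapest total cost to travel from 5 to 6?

Settle nodes by increasing distance from 5:
5: 0
4: 5  (via 5)
3: 6  (via 5)
8: 10  (via 4)
9: 12  (via 3)
1: 13  (via 3)
2: 14  (via 5)
0: 18  (via 3)
6: 18  (via 9)
Shortest route: 5–3–9–6 = 18.

18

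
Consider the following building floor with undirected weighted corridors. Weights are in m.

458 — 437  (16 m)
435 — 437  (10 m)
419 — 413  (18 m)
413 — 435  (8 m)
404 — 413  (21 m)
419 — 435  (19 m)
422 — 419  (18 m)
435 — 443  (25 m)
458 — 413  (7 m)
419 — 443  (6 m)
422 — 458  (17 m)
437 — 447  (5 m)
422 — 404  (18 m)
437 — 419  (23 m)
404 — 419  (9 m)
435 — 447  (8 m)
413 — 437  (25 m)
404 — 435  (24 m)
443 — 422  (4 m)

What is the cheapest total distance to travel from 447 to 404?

Running Dijkstra from 447:
447: 0
437: 5  (via 447)
435: 8  (via 447)
413: 16  (via 435)
458: 21  (via 437)
419: 27  (via 435)
404: 32  (via 435)
Shortest route: 447 → 435 → 404 = 32 m.

32 m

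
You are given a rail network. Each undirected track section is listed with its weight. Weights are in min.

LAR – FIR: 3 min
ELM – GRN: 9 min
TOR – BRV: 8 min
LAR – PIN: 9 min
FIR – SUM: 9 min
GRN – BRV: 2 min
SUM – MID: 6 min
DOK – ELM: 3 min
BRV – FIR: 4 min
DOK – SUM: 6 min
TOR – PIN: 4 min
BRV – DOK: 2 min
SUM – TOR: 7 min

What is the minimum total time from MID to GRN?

16 min

Settle nodes by increasing distance from MID:
MID: 0
SUM: 6  (via MID)
DOK: 12  (via SUM)
TOR: 13  (via SUM)
BRV: 14  (via DOK)
FIR: 15  (via SUM)
ELM: 15  (via DOK)
GRN: 16  (via BRV)
Shortest route: MID–SUM–DOK–BRV–GRN = 16 min.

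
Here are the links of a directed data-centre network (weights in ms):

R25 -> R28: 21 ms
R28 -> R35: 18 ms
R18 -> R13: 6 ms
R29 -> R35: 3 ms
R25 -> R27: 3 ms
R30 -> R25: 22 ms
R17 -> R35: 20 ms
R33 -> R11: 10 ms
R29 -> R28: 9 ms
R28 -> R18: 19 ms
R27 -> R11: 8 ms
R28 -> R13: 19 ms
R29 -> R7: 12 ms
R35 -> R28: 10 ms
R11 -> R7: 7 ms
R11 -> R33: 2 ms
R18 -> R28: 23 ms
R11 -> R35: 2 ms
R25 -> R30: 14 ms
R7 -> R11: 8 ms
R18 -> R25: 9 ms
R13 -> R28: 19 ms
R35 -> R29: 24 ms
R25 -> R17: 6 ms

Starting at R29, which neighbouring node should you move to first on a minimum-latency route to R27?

R28

Compare a few routes:
R29–R35–R28–R18–R25–R27: 3+10+19+9+3 = 44
R29–R28–R18–R25–R27: 9+19+9+3 = 40
R29–R7–R11–R35–R28–R18–R25–R27: 12+8+2+10+19+9+3 = 63
The minimum is 40 ms via R29–R28–R18–R25–R27.
So from R29 the first move is to R28.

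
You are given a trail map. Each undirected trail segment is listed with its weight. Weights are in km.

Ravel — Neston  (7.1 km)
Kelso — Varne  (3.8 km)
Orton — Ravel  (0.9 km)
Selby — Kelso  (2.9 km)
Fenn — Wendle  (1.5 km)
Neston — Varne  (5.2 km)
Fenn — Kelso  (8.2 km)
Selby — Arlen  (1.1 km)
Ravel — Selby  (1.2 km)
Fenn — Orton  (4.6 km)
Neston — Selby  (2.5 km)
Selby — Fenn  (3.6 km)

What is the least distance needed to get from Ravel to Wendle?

Compare a few routes:
Ravel - Orton - Fenn - Wendle: 0.9+4.6+1.5 = 7
Ravel - Selby - Fenn - Wendle: 1.2+3.6+1.5 = 6.3
Ravel - Selby - Kelso - Fenn - Wendle: 1.2+2.9+8.2+1.5 = 13.8
The minimum is 6.3 km via Ravel - Selby - Fenn - Wendle.

6.3 km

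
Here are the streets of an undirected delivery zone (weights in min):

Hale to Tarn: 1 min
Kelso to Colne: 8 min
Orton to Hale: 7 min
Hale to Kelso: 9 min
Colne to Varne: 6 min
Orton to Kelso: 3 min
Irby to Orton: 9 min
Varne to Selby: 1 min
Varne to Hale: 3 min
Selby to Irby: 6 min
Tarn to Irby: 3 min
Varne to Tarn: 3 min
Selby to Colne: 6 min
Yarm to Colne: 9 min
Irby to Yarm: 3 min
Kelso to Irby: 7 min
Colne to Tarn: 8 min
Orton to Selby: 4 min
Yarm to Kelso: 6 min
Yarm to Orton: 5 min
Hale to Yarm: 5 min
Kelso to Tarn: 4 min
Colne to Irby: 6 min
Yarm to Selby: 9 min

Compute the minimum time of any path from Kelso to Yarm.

Running Dijkstra from Kelso:
Kelso: 0
Orton: 3  (via Kelso)
Tarn: 4  (via Kelso)
Hale: 5  (via Tarn)
Yarm: 6  (via Kelso)
Shortest route: Kelso → Yarm = 6 min.

6 min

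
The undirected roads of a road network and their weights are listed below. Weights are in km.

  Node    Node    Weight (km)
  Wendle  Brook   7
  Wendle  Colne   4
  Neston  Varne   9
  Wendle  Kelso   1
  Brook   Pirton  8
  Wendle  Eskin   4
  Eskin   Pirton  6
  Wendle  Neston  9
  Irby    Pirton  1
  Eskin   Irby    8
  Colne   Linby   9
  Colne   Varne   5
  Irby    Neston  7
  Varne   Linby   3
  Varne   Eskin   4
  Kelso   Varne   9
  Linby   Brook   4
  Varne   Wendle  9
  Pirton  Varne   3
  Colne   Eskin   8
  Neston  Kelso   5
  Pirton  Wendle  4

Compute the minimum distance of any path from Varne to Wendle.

7 km

Candidate routes:
Varne–Pirton–Wendle: 3+4 = 7
Varne–Wendle: 9 = 9
Varne–Eskin–Wendle: 4+4 = 8
Cheapest is Varne–Pirton–Wendle at 7 km.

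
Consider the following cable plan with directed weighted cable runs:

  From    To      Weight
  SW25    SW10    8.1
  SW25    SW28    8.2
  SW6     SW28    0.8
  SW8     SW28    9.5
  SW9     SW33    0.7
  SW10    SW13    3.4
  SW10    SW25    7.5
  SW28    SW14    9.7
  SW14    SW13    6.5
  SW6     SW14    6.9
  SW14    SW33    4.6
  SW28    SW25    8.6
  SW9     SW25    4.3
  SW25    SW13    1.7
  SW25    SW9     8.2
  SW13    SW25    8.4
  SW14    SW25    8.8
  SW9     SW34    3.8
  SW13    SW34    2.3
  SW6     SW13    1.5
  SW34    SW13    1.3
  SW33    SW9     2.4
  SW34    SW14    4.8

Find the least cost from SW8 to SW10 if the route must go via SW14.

36.1

Best SW8 to SW14: SW8 → SW28 → SW14 costing 19.2
Shortest SW14→SW10: SW14 → SW25 → SW10 = 16.9
Total via SW14: 19.2 + 16.9 = 36.1.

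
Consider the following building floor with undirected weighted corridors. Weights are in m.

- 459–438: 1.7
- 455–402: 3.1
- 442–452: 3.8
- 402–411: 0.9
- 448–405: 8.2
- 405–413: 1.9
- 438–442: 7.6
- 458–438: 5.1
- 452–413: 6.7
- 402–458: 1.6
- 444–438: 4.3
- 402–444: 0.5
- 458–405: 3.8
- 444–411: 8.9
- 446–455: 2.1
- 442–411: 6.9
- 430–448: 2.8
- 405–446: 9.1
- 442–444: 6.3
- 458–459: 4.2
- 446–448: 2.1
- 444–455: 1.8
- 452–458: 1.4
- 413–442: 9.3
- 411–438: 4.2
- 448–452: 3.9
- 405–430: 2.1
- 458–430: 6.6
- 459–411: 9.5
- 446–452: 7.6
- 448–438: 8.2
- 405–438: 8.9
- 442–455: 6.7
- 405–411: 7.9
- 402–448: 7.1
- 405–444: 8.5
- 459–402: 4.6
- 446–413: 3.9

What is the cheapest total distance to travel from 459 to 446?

9 m

Enumerating some paths:
459 - 438 - 444 - 455 - 446: 1.7+4.3+1.8+2.1 = 9.9
459 - 402 - 444 - 455 - 446: 4.6+0.5+1.8+2.1 = 9
459 - 402 - 455 - 446: 4.6+3.1+2.1 = 9.8
459 - 458 - 402 - 444 - 455 - 446: 4.2+1.6+0.5+1.8+2.1 = 10.2
The minimum is 9 m via 459 - 402 - 444 - 455 - 446.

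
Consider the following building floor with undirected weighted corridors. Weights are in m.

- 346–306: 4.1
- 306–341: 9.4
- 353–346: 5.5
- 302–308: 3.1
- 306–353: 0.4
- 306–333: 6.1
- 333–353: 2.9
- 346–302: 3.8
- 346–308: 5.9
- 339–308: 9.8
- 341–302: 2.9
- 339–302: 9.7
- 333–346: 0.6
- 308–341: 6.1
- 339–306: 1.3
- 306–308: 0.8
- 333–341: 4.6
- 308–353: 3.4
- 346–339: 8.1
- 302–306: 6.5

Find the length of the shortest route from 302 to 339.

Settle nodes by increasing distance from 302:
302: 0
341: 2.9  (via 302)
308: 3.1  (via 302)
346: 3.8  (via 302)
306: 3.9  (via 308)
353: 4.3  (via 306)
333: 4.4  (via 346)
339: 5.2  (via 306)
Shortest route: 302 → 308 → 306 → 339 = 5.2 m.

5.2 m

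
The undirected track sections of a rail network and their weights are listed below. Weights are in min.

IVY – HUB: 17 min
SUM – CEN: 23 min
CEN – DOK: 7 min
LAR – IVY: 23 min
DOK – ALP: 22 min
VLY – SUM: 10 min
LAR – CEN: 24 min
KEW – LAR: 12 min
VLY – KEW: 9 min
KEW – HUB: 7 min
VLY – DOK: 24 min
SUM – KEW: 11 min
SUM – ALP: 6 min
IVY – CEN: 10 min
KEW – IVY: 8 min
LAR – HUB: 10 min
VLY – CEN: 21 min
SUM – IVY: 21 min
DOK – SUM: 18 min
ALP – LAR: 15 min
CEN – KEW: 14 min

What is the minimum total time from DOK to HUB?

28 min

Settle nodes by increasing distance from DOK:
DOK: 0
CEN: 7  (via DOK)
IVY: 17  (via CEN)
SUM: 18  (via DOK)
KEW: 21  (via CEN)
ALP: 22  (via DOK)
VLY: 24  (via DOK)
HUB: 28  (via KEW)
Shortest route: DOK → CEN → KEW → HUB = 28 min.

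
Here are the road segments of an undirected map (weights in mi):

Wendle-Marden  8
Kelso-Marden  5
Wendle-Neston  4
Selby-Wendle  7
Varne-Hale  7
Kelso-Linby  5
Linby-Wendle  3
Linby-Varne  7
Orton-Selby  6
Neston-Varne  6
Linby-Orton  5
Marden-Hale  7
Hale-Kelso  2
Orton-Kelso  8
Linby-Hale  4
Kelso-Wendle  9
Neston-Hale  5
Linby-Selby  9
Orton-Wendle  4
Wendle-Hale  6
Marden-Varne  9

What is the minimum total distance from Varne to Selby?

Shortest distances from Varne:
Varne: 0
Neston: 6  (via Varne)
Linby: 7  (via Varne)
Hale: 7  (via Varne)
Kelso: 9  (via Hale)
Marden: 9  (via Varne)
Wendle: 10  (via Neston)
Orton: 12  (via Linby)
Selby: 16  (via Linby)
Shortest route: Varne–Linby–Selby = 16 mi.

16 mi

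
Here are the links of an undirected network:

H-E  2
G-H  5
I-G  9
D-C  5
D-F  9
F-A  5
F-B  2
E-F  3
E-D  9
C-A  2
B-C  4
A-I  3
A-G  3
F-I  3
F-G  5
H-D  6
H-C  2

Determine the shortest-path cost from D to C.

5

Candidate routes:
D–C: 5 = 5
D–H–C: 6+2 = 8
The minimum is 5 via D–C.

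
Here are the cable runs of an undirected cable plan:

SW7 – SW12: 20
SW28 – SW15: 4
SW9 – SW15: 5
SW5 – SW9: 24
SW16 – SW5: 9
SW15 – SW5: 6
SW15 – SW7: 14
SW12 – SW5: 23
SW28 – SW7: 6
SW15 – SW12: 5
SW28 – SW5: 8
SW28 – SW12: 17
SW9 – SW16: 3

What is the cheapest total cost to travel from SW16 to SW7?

18

Shortest distances from SW16:
SW16: 0
SW9: 3  (via SW16)
SW15: 8  (via SW9)
SW5: 9  (via SW16)
SW28: 12  (via SW15)
SW12: 13  (via SW15)
SW7: 18  (via SW28)
Shortest route: SW16 → SW9 → SW15 → SW28 → SW7 = 18.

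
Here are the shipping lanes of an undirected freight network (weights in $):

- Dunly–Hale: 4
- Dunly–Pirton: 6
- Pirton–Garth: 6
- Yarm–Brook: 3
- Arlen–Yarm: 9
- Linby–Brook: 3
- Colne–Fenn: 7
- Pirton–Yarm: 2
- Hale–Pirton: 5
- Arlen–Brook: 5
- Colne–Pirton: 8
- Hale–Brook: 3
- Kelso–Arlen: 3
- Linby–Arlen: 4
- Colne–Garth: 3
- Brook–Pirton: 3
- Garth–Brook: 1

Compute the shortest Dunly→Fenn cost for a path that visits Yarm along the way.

$22

Best Dunly to Yarm: Dunly–Pirton–Yarm costing 8
Best Yarm to Fenn: Yarm–Brook–Garth–Colne–Fenn costing 14
Total via Yarm: 8 + 14 = $22.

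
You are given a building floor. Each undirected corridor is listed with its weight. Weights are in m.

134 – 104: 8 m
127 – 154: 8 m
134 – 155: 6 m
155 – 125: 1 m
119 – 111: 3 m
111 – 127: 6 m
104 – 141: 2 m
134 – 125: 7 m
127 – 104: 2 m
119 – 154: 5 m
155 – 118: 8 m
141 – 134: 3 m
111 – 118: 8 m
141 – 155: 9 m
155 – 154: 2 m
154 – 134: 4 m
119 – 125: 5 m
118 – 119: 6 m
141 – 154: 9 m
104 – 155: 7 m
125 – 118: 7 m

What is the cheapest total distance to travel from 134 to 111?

12 m

Settle nodes by increasing distance from 134:
134: 0
141: 3  (via 134)
154: 4  (via 134)
104: 5  (via 141)
155: 6  (via 134)
127: 7  (via 104)
125: 7  (via 134)
119: 9  (via 154)
111: 12  (via 119)
Shortest route: 134 → 154 → 119 → 111 = 12 m.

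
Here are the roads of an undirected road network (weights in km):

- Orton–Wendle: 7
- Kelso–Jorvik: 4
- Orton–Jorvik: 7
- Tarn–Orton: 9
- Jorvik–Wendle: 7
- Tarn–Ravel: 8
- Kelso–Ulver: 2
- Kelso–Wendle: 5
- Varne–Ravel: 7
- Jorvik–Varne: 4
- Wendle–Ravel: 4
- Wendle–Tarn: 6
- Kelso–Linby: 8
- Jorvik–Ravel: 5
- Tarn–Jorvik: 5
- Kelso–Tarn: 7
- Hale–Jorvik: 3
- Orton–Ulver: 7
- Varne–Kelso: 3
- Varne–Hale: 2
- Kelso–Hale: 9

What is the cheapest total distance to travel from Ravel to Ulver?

Running Dijkstra from Ravel:
Ravel: 0
Wendle: 4  (via Ravel)
Jorvik: 5  (via Ravel)
Varne: 7  (via Ravel)
Hale: 8  (via Jorvik)
Tarn: 8  (via Ravel)
Kelso: 9  (via Wendle)
Ulver: 11  (via Kelso)
Shortest route: Ravel–Wendle–Kelso–Ulver = 11 km.

11 km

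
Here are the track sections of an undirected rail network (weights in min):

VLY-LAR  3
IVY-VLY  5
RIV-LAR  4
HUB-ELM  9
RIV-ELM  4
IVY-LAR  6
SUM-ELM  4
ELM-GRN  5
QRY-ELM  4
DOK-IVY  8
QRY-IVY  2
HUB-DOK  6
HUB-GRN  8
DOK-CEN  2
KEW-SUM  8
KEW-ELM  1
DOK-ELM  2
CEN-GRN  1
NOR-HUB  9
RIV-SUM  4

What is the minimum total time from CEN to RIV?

Candidate routes:
CEN - DOK - ELM - RIV: 2+2+4 = 8
CEN - GRN - ELM - RIV: 1+5+4 = 10
The minimum is 8 min via CEN - DOK - ELM - RIV.

8 min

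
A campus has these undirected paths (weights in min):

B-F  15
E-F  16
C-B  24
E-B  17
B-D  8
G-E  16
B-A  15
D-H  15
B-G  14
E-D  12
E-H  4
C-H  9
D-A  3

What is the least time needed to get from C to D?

24 min

Settle nodes by increasing distance from C:
C: 0
H: 9  (via C)
E: 13  (via H)
B: 24  (via C)
D: 24  (via H)
Shortest route: C–H–D = 24 min.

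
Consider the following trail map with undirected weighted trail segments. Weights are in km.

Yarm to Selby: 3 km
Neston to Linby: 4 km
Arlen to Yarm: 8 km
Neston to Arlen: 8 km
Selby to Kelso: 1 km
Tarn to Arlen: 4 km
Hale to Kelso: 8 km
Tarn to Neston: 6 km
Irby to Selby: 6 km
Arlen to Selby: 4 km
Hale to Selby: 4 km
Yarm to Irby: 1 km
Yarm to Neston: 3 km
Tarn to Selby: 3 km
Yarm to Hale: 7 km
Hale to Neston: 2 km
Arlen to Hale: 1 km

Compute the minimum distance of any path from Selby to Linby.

Enumerating some paths:
Selby - Yarm - Neston - Linby: 3+3+4 = 10
Selby - Arlen - Hale - Neston - Linby: 4+1+2+4 = 11
Selby - Tarn - Neston - Linby: 3+6+4 = 13
Cheapest is Selby - Yarm - Neston - Linby at 10 km.

10 km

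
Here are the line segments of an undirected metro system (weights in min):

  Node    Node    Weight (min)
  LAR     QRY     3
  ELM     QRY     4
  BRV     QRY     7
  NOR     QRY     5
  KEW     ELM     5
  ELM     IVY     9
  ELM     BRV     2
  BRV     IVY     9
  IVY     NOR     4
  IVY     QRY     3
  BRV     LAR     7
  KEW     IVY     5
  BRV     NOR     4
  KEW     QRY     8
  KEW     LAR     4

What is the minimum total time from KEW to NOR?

Settle nodes by increasing distance from KEW:
KEW: 0
LAR: 4  (via KEW)
IVY: 5  (via KEW)
ELM: 5  (via KEW)
QRY: 7  (via LAR)
BRV: 7  (via ELM)
NOR: 9  (via IVY)
Shortest route: KEW–IVY–NOR = 9 min.

9 min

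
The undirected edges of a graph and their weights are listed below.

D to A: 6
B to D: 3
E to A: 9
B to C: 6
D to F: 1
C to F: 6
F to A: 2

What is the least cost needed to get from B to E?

15

Enumerating some paths:
B - D - F - A - E: 3+1+2+9 = 15
B - C - F - A - E: 6+6+2+9 = 23
B - D - A - E: 3+6+9 = 18
Cheapest is B - D - F - A - E at 15.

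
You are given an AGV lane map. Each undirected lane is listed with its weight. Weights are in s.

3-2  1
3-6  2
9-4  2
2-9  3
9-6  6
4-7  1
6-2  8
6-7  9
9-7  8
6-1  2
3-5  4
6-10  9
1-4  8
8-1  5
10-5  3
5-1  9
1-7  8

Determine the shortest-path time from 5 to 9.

8 s

Enumerating some paths:
5 - 1 - 6 - 9: 9+2+6 = 17
5 - 1 - 6 - 3 - 2 - 9: 9+2+2+1+3 = 17
5 - 3 - 6 - 9: 4+2+6 = 12
5 - 3 - 2 - 9: 4+1+3 = 8
The minimum is 8 s via 5 - 3 - 2 - 9.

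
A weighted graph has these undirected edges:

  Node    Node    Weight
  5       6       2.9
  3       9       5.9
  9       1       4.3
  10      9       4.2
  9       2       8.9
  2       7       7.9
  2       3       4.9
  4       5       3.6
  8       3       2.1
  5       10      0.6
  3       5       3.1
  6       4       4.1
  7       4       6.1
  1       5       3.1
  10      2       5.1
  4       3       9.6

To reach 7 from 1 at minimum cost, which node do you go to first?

5

Compare a few routes:
1 - 5 - 6 - 4 - 7: 3.1+2.9+4.1+6.1 = 16.2
1 - 5 - 4 - 7: 3.1+3.6+6.1 = 12.8
The minimum is 12.8 via 1 - 5 - 4 - 7.
So from 1 the first move is to 5.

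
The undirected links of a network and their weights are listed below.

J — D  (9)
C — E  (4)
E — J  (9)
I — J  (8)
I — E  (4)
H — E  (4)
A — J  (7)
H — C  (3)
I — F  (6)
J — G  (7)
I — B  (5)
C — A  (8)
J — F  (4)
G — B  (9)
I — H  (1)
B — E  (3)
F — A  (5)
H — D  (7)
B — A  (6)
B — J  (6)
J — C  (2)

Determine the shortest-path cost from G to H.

12

Shortest distances from G:
G: 0
J: 7  (via G)
B: 9  (via G)
C: 9  (via J)
F: 11  (via J)
E: 12  (via B)
H: 12  (via C)
Shortest route: G → J → C → H = 12.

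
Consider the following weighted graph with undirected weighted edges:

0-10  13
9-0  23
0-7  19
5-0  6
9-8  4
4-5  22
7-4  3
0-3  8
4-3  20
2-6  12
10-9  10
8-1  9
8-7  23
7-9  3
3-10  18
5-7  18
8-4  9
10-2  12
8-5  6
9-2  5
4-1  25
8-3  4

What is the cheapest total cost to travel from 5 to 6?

27

Shortest distances from 5:
5: 0
0: 6  (via 5)
8: 6  (via 5)
3: 10  (via 8)
9: 10  (via 8)
7: 13  (via 9)
1: 15  (via 8)
2: 15  (via 9)
4: 15  (via 8)
10: 19  (via 0)
6: 27  (via 2)
Shortest route: 5–8–9–2–6 = 27.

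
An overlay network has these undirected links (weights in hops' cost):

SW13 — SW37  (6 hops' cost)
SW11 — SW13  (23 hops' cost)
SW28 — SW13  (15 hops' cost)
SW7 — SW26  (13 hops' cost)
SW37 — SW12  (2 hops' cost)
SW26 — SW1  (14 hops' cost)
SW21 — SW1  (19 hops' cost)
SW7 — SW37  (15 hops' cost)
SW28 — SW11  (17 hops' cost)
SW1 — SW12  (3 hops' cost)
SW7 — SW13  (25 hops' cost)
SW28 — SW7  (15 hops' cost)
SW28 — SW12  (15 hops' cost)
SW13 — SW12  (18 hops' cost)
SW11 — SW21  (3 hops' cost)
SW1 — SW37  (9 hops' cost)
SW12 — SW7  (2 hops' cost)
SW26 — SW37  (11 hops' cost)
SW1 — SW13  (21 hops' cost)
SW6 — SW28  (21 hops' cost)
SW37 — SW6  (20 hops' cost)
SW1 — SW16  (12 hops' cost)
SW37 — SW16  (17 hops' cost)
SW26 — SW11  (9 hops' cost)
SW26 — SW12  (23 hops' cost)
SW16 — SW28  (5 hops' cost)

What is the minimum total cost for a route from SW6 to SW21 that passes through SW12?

Best SW6 to SW12: SW6–SW37–SW12 costing 22
Shortest SW12→SW21: SW12–SW1–SW21 = 22
Total via SW12: 22 + 22 = 44 hops' cost.

44 hops' cost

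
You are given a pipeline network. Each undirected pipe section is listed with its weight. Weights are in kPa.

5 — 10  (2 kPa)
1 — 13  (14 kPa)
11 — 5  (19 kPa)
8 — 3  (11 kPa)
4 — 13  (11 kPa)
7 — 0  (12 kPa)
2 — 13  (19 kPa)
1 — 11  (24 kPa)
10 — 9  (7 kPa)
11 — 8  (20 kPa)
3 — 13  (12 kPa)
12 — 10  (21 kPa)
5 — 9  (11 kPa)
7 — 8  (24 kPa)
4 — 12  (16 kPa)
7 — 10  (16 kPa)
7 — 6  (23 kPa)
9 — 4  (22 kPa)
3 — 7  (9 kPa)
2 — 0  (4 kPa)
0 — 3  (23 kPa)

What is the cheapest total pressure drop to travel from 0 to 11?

49 kPa

Enumerating some paths:
0 - 7 - 3 - 8 - 11: 12+9+11+20 = 52
0 - 7 - 10 - 5 - 11: 12+16+2+19 = 49
0 - 7 - 8 - 11: 12+24+20 = 56
0 - 3 - 8 - 11: 23+11+20 = 54
Cheapest is 0 - 7 - 10 - 5 - 11 at 49 kPa.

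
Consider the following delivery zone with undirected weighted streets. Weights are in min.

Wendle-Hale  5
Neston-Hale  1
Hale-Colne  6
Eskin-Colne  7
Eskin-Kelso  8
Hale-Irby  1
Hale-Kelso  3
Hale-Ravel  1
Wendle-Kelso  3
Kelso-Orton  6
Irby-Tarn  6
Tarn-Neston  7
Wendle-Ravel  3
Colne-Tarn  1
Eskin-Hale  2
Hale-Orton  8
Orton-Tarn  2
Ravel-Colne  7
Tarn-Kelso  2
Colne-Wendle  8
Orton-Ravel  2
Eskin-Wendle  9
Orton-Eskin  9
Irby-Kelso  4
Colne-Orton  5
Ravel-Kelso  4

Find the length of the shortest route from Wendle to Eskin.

6 min

Candidate routes:
Wendle–Ravel–Hale–Eskin: 3+1+2 = 6
Wendle–Hale–Eskin: 5+2 = 7
Cheapest is Wendle–Ravel–Hale–Eskin at 6 min.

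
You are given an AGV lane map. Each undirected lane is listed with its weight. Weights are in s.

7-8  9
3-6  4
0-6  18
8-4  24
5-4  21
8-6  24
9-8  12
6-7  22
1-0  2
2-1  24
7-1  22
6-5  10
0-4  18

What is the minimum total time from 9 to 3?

Settle nodes by increasing distance from 9:
9: 0
8: 12  (via 9)
7: 21  (via 8)
4: 36  (via 8)
6: 36  (via 8)
3: 40  (via 6)
Shortest route: 9–8–6–3 = 40 s.

40 s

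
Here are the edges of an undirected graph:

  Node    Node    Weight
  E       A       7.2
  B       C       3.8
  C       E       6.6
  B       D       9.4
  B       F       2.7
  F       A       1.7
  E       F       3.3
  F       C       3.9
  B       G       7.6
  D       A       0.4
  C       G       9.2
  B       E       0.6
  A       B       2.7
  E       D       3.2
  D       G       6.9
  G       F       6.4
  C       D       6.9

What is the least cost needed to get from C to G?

Candidate routes:
C → F → G: 3.9+6.4 = 10.3
C → G: 9.2 = 9.2
Cheapest is C → G at 9.2.

9.2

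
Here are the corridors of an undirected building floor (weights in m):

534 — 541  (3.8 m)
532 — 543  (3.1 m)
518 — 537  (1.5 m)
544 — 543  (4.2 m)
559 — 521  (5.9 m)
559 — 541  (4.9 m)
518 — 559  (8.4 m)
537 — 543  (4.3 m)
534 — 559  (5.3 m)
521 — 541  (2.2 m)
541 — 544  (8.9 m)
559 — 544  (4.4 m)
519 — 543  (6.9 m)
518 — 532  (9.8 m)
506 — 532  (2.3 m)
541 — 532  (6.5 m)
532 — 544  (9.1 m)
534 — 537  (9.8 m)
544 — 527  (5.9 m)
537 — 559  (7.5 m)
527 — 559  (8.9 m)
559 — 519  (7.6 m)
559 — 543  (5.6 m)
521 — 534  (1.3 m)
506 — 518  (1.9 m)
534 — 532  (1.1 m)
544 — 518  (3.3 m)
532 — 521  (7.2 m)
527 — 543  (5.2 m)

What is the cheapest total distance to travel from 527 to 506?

10.6 m

Candidate routes:
527 - 544 - 518 - 506: 5.9+3.3+1.9 = 11.1
527 - 543 - 537 - 518 - 506: 5.2+4.3+1.5+1.9 = 12.9
527 - 543 - 532 - 506: 5.2+3.1+2.3 = 10.6
The minimum is 10.6 m via 527 - 543 - 532 - 506.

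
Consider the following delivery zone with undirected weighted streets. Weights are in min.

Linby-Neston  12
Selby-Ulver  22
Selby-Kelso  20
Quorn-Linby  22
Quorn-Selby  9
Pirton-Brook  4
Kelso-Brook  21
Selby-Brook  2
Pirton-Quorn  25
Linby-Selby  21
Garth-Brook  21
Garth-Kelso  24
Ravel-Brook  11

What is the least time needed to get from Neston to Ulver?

55 min

Enumerating some paths:
Neston - Linby - Quorn - Selby - Ulver: 12+22+9+22 = 65
Neston - Linby - Quorn - Pirton - Brook - Selby - Ulver: 12+22+25+4+2+22 = 87
Neston - Linby - Selby - Ulver: 12+21+22 = 55
Cheapest is Neston - Linby - Selby - Ulver at 55 min.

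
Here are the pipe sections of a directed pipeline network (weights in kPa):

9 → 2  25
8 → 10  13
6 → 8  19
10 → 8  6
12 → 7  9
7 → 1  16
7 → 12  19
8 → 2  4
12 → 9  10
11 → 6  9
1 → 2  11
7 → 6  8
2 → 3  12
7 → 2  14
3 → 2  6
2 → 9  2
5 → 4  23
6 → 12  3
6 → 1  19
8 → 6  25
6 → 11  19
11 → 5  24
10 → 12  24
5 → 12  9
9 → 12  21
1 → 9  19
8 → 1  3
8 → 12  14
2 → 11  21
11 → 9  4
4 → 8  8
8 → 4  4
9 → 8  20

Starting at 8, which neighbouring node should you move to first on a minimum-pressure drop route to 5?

Compare a few routes:
8–6–11–5: 25+19+24 = 68
8–1–2–11–5: 3+11+21+24 = 59
8–2–11–5: 4+21+24 = 49
The minimum is 49 kPa via 8–2–11–5.
So from 8 the first move is to 2.

2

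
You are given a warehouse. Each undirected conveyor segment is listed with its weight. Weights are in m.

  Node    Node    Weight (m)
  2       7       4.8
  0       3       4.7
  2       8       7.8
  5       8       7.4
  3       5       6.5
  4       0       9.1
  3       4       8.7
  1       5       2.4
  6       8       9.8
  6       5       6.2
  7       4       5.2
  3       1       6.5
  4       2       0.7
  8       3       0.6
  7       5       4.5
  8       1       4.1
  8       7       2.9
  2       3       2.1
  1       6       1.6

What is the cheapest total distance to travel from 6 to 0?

Enumerating some paths:
6 → 1 → 8 → 3 → 0: 1.6+4.1+0.6+4.7 = 11
6 → 8 → 3 → 0: 9.8+0.6+4.7 = 15.1
6 → 1 → 3 → 0: 1.6+6.5+4.7 = 12.8
The minimum is 11 m via 6 → 1 → 8 → 3 → 0.

11 m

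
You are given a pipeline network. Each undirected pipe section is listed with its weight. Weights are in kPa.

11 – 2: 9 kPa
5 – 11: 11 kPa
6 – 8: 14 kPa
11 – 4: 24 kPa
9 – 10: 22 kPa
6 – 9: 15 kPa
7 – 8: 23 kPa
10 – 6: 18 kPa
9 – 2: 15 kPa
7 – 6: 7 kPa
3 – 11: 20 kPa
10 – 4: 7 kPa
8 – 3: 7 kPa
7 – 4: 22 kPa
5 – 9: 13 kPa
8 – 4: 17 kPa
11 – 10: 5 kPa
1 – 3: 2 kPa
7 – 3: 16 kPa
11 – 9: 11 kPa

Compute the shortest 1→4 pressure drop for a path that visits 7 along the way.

40 kPa

Shortest 1→7: 1 → 3 → 7 = 18
Shortest 7→4: 7 → 4 = 22
Total via 7: 18 + 22 = 40 kPa.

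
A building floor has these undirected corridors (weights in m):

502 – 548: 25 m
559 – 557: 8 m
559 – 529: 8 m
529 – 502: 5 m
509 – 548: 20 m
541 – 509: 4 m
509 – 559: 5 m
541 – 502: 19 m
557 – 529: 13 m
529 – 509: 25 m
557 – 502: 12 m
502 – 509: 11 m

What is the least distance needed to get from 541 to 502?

15 m

Shortest distances from 541:
541: 0
509: 4  (via 541)
559: 9  (via 509)
502: 15  (via 509)
Shortest route: 541–509–502 = 15 m.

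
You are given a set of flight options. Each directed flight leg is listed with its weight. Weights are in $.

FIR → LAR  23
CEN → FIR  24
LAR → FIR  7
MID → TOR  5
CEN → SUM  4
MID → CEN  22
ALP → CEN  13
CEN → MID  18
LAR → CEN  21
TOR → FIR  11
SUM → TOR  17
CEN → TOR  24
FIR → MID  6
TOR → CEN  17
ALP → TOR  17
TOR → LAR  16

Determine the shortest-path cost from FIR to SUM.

Settle nodes by increasing distance from FIR:
FIR: 0
MID: 6  (via FIR)
TOR: 11  (via MID)
LAR: 23  (via FIR)
CEN: 28  (via MID)
SUM: 32  (via CEN)
Shortest route: FIR–MID–CEN–SUM = $32.

$32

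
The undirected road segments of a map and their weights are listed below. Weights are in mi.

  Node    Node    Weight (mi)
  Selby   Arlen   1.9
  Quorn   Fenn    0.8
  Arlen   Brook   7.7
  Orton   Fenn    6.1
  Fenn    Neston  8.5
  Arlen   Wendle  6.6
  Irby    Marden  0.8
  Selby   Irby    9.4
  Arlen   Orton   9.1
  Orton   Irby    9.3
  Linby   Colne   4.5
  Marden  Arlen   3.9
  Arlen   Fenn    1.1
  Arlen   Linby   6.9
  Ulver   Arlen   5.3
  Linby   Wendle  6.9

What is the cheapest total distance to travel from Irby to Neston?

Compare a few routes:
Irby - Orton - Arlen - Fenn - Neston: 9.3+9.1+1.1+8.5 = 28
Irby - Marden - Arlen - Fenn - Neston: 0.8+3.9+1.1+8.5 = 14.3
Irby - Selby - Arlen - Fenn - Neston: 9.4+1.9+1.1+8.5 = 20.9
Irby - Orton - Fenn - Neston: 9.3+6.1+8.5 = 23.9
The minimum is 14.3 mi via Irby - Marden - Arlen - Fenn - Neston.

14.3 mi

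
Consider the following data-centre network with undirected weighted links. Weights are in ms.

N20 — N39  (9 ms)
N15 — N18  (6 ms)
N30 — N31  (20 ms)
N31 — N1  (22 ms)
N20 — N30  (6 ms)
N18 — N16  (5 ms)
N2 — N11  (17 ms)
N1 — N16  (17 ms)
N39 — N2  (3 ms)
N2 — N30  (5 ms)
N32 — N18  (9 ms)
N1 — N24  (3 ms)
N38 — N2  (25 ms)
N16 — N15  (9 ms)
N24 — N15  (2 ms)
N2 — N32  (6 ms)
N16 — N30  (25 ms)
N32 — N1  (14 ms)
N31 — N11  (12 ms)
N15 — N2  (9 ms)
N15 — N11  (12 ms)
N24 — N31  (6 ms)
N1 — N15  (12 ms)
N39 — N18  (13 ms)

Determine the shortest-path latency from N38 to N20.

Running Dijkstra from N38:
N38: 0
N2: 25  (via N38)
N39: 28  (via N2)
N30: 30  (via N2)
N32: 31  (via N2)
N15: 34  (via N2)
N20: 36  (via N30)
Shortest route: N38 → N2 → N30 → N20 = 36 ms.

36 ms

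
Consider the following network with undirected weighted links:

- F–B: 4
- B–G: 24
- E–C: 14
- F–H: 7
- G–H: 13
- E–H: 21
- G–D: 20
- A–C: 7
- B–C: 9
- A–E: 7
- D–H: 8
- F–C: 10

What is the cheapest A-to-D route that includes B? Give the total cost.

35

Shortest A→B: A–C–B = 16
Shortest B→D: B–F–H–D = 19
Total via B: 16 + 19 = 35.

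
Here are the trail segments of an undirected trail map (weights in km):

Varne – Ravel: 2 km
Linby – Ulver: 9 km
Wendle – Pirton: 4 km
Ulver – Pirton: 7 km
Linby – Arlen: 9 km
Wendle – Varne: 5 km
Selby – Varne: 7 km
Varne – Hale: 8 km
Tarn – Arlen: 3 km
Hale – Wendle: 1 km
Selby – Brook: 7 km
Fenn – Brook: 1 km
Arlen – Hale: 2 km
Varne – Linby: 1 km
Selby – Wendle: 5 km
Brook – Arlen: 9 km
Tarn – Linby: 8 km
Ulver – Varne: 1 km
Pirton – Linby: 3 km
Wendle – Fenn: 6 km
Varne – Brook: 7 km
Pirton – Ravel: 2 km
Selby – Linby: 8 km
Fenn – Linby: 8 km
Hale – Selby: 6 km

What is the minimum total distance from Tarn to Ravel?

11 km

Settle nodes by increasing distance from Tarn:
Tarn: 0
Arlen: 3  (via Tarn)
Hale: 5  (via Arlen)
Wendle: 6  (via Hale)
Linby: 8  (via Tarn)
Varne: 9  (via Linby)
Ulver: 10  (via Varne)
Pirton: 10  (via Wendle)
Ravel: 11  (via Varne)
Shortest route: Tarn–Linby–Varne–Ravel = 11 km.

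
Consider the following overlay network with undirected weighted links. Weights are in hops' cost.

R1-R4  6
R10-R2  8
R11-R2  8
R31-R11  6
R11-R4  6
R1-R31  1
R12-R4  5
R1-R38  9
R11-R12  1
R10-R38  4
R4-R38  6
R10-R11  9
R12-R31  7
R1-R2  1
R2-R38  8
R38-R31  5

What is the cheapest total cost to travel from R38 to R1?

Settle nodes by increasing distance from R38:
R38: 0
R10: 4  (via R38)
R31: 5  (via R38)
R4: 6  (via R38)
R1: 6  (via R31)
Shortest route: R38 → R31 → R1 = 6 hops' cost.

6 hops' cost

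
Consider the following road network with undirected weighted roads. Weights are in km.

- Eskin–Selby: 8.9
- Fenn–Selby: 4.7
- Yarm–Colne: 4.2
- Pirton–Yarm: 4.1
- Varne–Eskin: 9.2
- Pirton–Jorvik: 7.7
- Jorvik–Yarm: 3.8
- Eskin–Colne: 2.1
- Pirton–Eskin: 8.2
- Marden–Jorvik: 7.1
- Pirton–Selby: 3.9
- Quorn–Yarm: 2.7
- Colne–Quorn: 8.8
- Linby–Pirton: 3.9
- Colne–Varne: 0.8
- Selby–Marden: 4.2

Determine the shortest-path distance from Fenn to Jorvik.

16 km

Settle nodes by increasing distance from Fenn:
Fenn: 0
Selby: 4.7  (via Fenn)
Pirton: 8.6  (via Selby)
Marden: 8.9  (via Selby)
Linby: 12.5  (via Pirton)
Yarm: 12.7  (via Pirton)
Eskin: 13.6  (via Selby)
Quorn: 15.4  (via Yarm)
Colne: 15.7  (via Eskin)
Jorvik: 16  (via Marden)
Shortest route: Fenn–Selby–Marden–Jorvik = 16 km.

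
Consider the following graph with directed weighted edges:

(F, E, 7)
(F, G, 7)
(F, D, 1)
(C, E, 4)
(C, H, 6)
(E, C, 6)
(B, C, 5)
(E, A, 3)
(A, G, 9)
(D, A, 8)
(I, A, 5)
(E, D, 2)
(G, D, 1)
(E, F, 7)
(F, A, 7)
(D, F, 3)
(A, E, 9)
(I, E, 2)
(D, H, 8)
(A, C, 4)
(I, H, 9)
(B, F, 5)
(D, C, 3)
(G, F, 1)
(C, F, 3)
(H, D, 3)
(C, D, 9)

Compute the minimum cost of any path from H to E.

Candidate routes:
H - D - C - E: 3+3+4 = 10
H - D - C - F - E: 3+3+3+7 = 16
H - D - A - C - E: 3+8+4+4 = 19
H - D - F - E: 3+3+7 = 13
The minimum is 10 via H - D - C - E.

10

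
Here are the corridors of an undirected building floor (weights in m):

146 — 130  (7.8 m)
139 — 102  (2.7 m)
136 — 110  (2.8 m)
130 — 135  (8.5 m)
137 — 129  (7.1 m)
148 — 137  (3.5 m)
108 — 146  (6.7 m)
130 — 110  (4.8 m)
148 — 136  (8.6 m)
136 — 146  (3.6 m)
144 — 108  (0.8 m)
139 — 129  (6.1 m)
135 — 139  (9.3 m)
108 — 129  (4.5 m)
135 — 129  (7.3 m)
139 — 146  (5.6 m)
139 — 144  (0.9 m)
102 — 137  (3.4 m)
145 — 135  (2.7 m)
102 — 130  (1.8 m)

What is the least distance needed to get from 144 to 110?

10.2 m

Running Dijkstra from 144:
144: 0
108: 0.8  (via 144)
139: 0.9  (via 144)
102: 3.6  (via 139)
129: 5.3  (via 108)
130: 5.4  (via 102)
146: 6.5  (via 139)
137: 7  (via 102)
136: 10.1  (via 146)
135: 10.2  (via 139)
110: 10.2  (via 130)
Shortest route: 144 → 139 → 102 → 130 → 110 = 10.2 m.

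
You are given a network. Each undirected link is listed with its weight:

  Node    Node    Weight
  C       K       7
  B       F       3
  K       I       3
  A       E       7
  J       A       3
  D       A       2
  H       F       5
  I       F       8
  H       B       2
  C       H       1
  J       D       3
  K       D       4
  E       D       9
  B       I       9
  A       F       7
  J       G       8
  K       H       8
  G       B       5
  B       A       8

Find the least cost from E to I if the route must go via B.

24

Best E to B: E–A–B costing 15
Best B to I: B–I costing 9
Total via B: 15 + 9 = 24.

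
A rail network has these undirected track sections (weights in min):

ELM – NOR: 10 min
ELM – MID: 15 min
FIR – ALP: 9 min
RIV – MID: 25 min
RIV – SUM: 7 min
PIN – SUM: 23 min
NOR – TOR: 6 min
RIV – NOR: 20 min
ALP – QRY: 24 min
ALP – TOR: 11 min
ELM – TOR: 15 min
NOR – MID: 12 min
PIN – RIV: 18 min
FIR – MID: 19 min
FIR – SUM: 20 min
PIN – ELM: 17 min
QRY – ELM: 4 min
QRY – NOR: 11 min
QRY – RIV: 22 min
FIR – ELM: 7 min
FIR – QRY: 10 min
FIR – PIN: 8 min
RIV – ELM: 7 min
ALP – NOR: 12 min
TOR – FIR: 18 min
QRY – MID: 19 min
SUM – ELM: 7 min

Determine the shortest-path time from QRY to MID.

Candidate routes:
QRY–ELM–NOR–MID: 4+10+12 = 26
QRY–NOR–MID: 11+12 = 23
QRY–MID: 19 = 19
QRY–FIR–MID: 10+19 = 29
Cheapest is QRY–MID at 19 min.

19 min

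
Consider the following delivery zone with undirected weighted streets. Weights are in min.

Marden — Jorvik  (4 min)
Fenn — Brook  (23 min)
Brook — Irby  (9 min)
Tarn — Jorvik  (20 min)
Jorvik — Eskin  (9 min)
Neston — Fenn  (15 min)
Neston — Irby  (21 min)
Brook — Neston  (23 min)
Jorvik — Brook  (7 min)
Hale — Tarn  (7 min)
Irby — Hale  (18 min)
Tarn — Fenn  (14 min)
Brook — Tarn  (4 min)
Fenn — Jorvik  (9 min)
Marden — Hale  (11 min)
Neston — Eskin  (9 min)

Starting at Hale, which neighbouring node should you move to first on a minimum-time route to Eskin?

Enumerating some paths:
Hale - Marden - Jorvik - Eskin: 11+4+9 = 24
Hale - Tarn - Brook - Jorvik - Eskin: 7+4+7+9 = 27
Hale - Tarn - Jorvik - Eskin: 7+20+9 = 36
Cheapest is Hale - Marden - Jorvik - Eskin at 24 min.
So from Hale the first move is to Marden.

Marden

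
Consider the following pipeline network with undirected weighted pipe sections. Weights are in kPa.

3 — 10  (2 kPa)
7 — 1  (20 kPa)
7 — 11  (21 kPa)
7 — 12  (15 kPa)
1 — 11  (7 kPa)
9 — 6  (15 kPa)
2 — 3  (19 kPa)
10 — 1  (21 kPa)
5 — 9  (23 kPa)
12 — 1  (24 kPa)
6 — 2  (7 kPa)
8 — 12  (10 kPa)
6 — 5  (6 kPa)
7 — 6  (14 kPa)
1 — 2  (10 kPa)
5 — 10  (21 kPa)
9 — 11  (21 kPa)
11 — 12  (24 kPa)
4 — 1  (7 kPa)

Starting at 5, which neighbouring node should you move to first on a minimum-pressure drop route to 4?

Compare a few routes:
5 - 6 - 2 - 1 - 4: 6+7+10+7 = 30
5 - 6 - 7 - 1 - 4: 6+14+20+7 = 47
5 - 10 - 1 - 4: 21+21+7 = 49
The minimum is 30 kPa via 5 - 6 - 2 - 1 - 4.
So from 5 the first move is to 6.

6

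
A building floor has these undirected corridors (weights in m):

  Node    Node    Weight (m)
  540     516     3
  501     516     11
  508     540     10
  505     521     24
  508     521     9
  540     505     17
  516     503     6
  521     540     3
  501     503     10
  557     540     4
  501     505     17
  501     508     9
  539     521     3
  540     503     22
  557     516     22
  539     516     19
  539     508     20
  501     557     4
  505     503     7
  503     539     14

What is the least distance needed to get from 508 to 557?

Shortest distances from 508:
508: 0
501: 9  (via 508)
521: 9  (via 508)
540: 10  (via 508)
539: 12  (via 521)
516: 13  (via 540)
557: 13  (via 501)
Shortest route: 508 → 501 → 557 = 13 m.

13 m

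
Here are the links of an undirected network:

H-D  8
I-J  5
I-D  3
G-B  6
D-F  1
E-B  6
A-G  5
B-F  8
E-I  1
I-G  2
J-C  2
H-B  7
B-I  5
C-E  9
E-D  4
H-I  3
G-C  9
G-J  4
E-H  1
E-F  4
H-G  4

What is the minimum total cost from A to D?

10

Candidate routes:
A - G - I - E - F - D: 5+2+1+4+1 = 13
A - G - I - E - D: 5+2+1+4 = 12
A - G - I - D: 5+2+3 = 10
A - G - H - E - I - D: 5+4+1+1+3 = 14
Cheapest is A - G - I - D at 10.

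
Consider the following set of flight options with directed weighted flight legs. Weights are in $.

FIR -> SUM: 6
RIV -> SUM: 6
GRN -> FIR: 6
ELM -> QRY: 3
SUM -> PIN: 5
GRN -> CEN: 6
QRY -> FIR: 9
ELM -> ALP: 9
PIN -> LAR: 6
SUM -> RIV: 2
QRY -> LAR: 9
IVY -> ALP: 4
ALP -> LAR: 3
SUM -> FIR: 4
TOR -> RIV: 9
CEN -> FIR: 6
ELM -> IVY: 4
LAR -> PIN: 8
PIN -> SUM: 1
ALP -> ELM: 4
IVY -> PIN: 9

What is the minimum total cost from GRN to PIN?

Compare a few routes:
GRN - FIR - SUM - PIN: 6+6+5 = 17
GRN - CEN - FIR - SUM - PIN: 6+6+6+5 = 23
Cheapest is GRN - FIR - SUM - PIN at $17.

$17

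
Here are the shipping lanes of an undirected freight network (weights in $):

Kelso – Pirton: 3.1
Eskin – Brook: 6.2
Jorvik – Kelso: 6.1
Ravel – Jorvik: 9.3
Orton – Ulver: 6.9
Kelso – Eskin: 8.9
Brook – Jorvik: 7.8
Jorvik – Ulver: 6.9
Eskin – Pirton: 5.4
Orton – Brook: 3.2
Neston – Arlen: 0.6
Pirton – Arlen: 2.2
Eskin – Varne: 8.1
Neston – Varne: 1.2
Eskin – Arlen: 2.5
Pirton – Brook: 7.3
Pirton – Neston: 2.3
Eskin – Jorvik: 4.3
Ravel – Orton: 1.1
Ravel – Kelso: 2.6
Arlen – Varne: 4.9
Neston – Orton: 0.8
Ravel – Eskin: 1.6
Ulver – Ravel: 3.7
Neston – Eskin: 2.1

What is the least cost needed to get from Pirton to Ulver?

Compare a few routes:
Pirton → Neston → Orton → Ravel → Ulver: 2.3+0.8+1.1+3.7 = 7.9
Pirton → Arlen → Neston → Orton → Ravel → Ulver: 2.2+0.6+0.8+1.1+3.7 = 8.4
Pirton → Kelso → Ravel → Ulver: 3.1+2.6+3.7 = 9.4
The minimum is $7.9 via Pirton → Neston → Orton → Ravel → Ulver.

$7.9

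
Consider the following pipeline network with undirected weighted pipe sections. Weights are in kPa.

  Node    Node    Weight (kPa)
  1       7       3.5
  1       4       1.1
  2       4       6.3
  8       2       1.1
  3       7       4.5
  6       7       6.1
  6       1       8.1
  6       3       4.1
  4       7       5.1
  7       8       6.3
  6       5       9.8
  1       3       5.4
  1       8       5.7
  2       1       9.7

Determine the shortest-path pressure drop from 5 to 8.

22.2 kPa

Settle nodes by increasing distance from 5:
5: 0
6: 9.8  (via 5)
3: 13.9  (via 6)
7: 15.9  (via 6)
1: 17.9  (via 6)
4: 19  (via 1)
8: 22.2  (via 7)
Shortest route: 5–6–7–8 = 22.2 kPa.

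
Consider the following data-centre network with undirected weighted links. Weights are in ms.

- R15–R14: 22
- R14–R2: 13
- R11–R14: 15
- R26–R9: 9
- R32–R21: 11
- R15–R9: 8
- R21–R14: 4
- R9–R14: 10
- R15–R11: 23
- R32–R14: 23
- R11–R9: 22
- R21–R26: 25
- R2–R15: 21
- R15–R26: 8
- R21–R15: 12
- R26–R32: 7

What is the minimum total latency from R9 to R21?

Settle nodes by increasing distance from R9:
R9: 0
R15: 8  (via R9)
R26: 9  (via R9)
R14: 10  (via R9)
R21: 14  (via R14)
Shortest route: R9–R14–R21 = 14 ms.

14 ms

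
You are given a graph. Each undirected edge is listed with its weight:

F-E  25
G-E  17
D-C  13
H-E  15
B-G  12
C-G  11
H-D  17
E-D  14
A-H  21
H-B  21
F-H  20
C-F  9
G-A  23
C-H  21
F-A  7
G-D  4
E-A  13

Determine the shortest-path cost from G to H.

Running Dijkstra from G:
G: 0
D: 4  (via G)
C: 11  (via G)
B: 12  (via G)
E: 17  (via G)
F: 20  (via C)
H: 21  (via D)
Shortest route: G–D–H = 21.

21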